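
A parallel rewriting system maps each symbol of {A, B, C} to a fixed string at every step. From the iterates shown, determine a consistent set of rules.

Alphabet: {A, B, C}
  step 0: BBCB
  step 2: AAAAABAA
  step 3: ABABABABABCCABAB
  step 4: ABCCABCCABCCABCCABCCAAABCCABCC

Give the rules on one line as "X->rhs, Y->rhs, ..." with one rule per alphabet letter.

A->AB, B->CC, C->A

  step 3 ⇒ step 4: ABABABABABCCABAB ⇒ AB·CC·AB·CC·AB·CC·AB·CC·AB·CC·A·A·AB·CC·AB·CC
    A ↦ AB
    B ↦ CC
    C ↦ A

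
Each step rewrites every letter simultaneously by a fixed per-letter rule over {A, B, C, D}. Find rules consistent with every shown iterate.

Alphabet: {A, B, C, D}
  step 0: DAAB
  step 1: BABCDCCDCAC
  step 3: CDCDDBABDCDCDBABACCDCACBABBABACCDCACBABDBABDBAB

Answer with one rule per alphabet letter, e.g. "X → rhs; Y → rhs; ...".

A->CDC, B->AC, C->D, D->BAB

  step 0 ⇒ step 1: DAAB ⇒ BAB·CDC·CDC·AC
    A ↦ CDC
    B ↦ AC
    D ↦ BAB
    C ↦ D  (constrained at step 1)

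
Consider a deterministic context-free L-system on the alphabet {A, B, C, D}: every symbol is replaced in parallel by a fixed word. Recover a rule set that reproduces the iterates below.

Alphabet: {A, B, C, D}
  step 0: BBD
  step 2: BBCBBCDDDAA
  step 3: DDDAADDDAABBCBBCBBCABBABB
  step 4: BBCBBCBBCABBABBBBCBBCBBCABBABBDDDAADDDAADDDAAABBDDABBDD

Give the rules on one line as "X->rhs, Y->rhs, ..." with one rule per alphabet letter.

  step 3 ⇒ step 4: DDDAADDDAABBCBBCBBCABBABB ⇒ BBC·BBC·BBC·ABB·ABB·BBC·BBC·BBC·ABB·ABB·D·D·DAA·D·D·DAA·D·D·DAA·ABB·D·D·ABB·D·D
    A ↦ ABB
    B ↦ D
    C ↦ DAA
    D ↦ BBC

A->ABB, B->D, C->DAA, D->BBC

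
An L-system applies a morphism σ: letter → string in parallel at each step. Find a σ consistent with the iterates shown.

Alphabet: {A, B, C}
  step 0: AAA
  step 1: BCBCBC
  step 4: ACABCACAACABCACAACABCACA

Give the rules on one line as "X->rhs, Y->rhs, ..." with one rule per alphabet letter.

  step 0 ⇒ step 1: AAA ⇒ BC·BC·BC
    A ↦ BC
    B ↦ AC  (constrained at step 1)
    C ↦ A  (constrained at step 1)

A->BC, B->AC, C->A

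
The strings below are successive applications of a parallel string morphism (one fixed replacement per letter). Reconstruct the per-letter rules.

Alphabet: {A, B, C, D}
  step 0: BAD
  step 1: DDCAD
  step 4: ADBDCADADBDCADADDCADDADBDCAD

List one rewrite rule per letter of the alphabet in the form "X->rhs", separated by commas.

  step 0 ⇒ step 1: BAD ⇒ D·DC·AD
    A ↦ DC
    B ↦ D
    D ↦ AD
    C ↦ B  (constrained at step 1)

A->DC, B->D, C->B, D->AD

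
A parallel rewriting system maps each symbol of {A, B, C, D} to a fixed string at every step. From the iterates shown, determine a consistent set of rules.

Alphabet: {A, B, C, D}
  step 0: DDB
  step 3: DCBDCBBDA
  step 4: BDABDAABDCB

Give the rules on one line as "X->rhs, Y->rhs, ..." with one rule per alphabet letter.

  step 3 ⇒ step 4: DCBDCBBDA ⇒ B·D·A·B·D·A·A·B·DCB
    A ↦ DCB
    B ↦ A
    C ↦ D
    D ↦ B

A->DCB, B->A, C->D, D->B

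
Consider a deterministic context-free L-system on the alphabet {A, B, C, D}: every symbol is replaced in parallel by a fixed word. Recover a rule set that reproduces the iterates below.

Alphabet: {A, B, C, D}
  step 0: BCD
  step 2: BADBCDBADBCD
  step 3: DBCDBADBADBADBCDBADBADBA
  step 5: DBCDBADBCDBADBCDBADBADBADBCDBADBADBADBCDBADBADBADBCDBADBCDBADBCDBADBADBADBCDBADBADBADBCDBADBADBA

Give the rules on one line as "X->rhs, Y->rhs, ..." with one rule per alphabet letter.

A->CD, B->DB, C->AD, D->BA

  step 2 ⇒ step 3: BADBCDBADBCD ⇒ DB·CD·BA·DB·AD·BA·DB·CD·BA·DB·AD·BA
    A ↦ CD
    B ↦ DB
    C ↦ AD
    D ↦ BA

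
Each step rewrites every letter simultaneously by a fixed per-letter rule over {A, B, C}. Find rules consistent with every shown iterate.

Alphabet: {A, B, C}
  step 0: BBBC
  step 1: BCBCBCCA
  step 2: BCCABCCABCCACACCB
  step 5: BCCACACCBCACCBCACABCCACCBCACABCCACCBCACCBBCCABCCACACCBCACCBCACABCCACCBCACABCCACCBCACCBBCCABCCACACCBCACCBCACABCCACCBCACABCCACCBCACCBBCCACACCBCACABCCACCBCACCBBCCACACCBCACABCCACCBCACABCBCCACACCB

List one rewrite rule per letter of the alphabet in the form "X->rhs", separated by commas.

A->CCB, B->BC, C->CA

  step 1 ⇒ step 2: BCBCBCCA ⇒ BC·CA·BC·CA·BC·CA·CA·CCB
    A ↦ CCB
    B ↦ BC
    C ↦ CA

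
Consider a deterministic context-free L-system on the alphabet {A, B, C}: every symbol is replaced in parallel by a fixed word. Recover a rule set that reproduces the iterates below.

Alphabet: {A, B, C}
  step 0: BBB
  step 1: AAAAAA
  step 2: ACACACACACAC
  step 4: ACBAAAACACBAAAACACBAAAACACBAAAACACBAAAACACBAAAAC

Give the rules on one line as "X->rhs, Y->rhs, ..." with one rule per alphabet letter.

  step 1 ⇒ step 2: AAAAAA ⇒ AC·AC·AC·AC·AC·AC
    A ↦ AC
  step 0 ⇒ step 1: BBB ⇒ AA·AA·AA
    B ↦ AA
    C ↦ BA  (constrained at step 2)

A->AC, B->AA, C->BA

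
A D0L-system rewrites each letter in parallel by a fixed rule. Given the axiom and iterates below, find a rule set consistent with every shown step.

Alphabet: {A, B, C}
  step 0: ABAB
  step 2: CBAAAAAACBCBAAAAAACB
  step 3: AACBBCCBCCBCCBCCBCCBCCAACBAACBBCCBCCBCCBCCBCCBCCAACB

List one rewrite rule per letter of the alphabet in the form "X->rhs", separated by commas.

  step 2 ⇒ step 3: CBAAAAAACBCBAAAAAACB ⇒ AA·CB·BCC·BCC·BCC·BCC·BCC·BCC·AA·CB·AA·CB·BCC·BCC·BCC·BCC·BCC·BCC·AA·CB
    A ↦ BCC
    B ↦ CB
    C ↦ AA

A->BCC, B->CB, C->AA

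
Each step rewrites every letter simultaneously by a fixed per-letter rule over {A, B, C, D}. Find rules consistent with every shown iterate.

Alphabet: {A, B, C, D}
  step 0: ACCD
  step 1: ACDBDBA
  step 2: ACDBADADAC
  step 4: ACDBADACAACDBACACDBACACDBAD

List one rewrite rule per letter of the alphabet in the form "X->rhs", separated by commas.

  step 1 ⇒ step 2: ACDBDBA ⇒ AC·DB·A·D·A·D·AC
    A ↦ AC
    B ↦ D
    C ↦ DB
    D ↦ A

A->AC, B->D, C->DB, D->A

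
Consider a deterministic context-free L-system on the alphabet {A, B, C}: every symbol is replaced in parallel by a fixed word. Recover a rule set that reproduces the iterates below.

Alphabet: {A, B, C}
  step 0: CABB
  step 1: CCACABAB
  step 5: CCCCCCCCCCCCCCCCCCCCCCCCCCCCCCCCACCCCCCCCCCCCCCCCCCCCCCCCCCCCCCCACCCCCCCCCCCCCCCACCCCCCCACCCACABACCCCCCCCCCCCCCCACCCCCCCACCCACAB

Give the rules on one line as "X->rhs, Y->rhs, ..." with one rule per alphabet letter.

  step 0 ⇒ step 1: CABB ⇒ CC·AC·AB·AB
    A ↦ AC
    B ↦ AB
    C ↦ CC

A->AC, B->AB, C->CC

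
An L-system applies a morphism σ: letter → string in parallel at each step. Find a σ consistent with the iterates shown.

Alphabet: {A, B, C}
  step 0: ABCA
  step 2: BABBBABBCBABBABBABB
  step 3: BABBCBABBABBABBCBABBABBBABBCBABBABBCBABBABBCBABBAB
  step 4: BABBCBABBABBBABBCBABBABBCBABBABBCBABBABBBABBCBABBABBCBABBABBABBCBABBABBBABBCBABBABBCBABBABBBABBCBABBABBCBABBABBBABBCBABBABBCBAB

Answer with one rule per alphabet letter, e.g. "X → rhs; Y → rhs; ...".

  step 3 ⇒ step 4: BABBCBABBABBABBCBABBABBBABBCBABBABBCBABBABBCBABBAB ⇒ BAB·BC·BAB·BAB·B·BAB·BC·BAB·BAB·BC·BAB·BAB·BC·BAB·BAB·B·BAB·BC·BAB·BAB·BC·BAB·BAB·BAB·BC·BAB·BAB·B·BAB·BC·BAB·BAB·BC·BAB·BAB·B·BAB·BC·BAB·BAB·BC·BAB·BAB·B·BAB·BC·BAB·BAB·BC·BAB
    A ↦ BC
    B ↦ BAB
    C ↦ B

A->BC, B->BAB, C->B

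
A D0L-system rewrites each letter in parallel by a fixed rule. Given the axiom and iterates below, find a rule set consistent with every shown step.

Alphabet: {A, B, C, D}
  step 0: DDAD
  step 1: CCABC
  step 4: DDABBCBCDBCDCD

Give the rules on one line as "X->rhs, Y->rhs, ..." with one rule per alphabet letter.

  step 0 ⇒ step 1: DDAD ⇒ C·C·AB·C
    A ↦ AB
    D ↦ C
    B ↦ BC  (constrained at step 1)
    C ↦ D  (constrained at step 1)

A->AB, B->BC, C->D, D->C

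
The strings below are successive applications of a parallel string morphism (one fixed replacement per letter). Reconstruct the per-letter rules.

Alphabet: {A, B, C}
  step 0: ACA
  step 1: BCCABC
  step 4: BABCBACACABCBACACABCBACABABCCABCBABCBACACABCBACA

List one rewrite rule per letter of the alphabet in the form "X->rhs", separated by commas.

A->BC, B->BA, C->CA

  step 0 ⇒ step 1: ACA ⇒ BC·CA·BC
    A ↦ BC
    C ↦ CA
    B ↦ BA  (constrained at step 1)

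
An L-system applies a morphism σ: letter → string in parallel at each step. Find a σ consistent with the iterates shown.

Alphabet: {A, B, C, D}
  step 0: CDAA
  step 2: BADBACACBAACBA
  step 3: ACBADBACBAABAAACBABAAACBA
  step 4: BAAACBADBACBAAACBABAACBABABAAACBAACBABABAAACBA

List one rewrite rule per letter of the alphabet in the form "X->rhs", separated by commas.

  step 3 ⇒ step 4: ACBADBACBAABAAACBABAAACBA ⇒ BA·A·AC·BA·DB·AC·BA·A·AC·BA·BA·AC·BA·BA·BA·A·AC·BA·AC·BA·BA·BA·A·AC·BA
    A ↦ BA
    B ↦ AC
    C ↦ A
    D ↦ DB

A->BA, B->AC, C->A, D->DB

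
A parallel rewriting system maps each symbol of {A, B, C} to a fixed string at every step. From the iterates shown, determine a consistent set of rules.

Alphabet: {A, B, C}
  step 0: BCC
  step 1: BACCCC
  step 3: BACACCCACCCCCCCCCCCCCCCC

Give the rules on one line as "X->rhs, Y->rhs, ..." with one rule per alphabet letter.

A->CA, B->BA, C->CC

  step 0 ⇒ step 1: BCC ⇒ BA·CC·CC
    B ↦ BA
    C ↦ CC
    A ↦ CA  (constrained at step 1)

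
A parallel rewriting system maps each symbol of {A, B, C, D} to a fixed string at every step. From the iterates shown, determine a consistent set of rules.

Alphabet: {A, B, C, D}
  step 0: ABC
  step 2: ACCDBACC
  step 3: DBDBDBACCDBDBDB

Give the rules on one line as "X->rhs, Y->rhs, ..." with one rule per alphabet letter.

A->DB, B->C, C->DB, D->AC

  step 2 ⇒ step 3: ACCDBACC ⇒ DB·DB·DB·AC·C·DB·DB·DB
    A ↦ DB
    B ↦ C
    C ↦ DB
    D ↦ AC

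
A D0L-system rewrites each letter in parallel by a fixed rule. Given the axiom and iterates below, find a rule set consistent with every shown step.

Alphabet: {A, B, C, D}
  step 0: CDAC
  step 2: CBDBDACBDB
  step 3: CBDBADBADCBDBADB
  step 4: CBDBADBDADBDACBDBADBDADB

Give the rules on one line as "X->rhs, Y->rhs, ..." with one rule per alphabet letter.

  step 3 ⇒ step 4: CBDBADBADCBDBADB ⇒ CB·DB·A·DB·D·A·DB·D·A·CB·DB·A·DB·D·A·DB
    A ↦ D
    B ↦ DB
    C ↦ CB
    D ↦ A

A->D, B->DB, C->CB, D->A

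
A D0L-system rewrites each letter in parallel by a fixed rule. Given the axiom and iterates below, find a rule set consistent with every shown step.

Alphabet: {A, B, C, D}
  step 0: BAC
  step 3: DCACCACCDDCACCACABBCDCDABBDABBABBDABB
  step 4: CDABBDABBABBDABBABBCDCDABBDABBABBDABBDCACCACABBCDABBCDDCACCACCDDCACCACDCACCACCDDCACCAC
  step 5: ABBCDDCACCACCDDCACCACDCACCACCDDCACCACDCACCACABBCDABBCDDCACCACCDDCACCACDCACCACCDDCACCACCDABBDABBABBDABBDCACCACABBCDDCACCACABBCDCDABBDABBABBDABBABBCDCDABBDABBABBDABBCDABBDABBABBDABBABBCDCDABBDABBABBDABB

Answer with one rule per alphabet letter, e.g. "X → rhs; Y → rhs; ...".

A->D, B->CAC, C->ABB, D->CD

  step 4 ⇒ step 5: CDABBDABBABBDABBABBCDCDABBDABBABBDABBDCACCACABBCDABBCDDCACCACCDDCACCACDCACCACCDDCACCAC ⇒ ABB·CD·D·CAC·CAC·CD·D·CAC·CAC·D·CAC·CAC·CD·D·CAC·CAC·D·CAC·CAC·ABB·CD·ABB·CD·D·CAC·CAC·CD·D·CAC·CAC·D·CAC·CAC·CD·D·CAC·CAC·CD·ABB·D·ABB·ABB·D·ABB·D·CAC·CAC·ABB·CD·D·CAC·CAC·ABB·CD·CD·ABB·D·ABB·ABB·D·ABB·ABB·CD·CD·ABB·D·ABB·ABB·D·ABB·CD·ABB·D·ABB·ABB·D·ABB·ABB·CD·CD·ABB·D·ABB·ABB·D·ABB
    A ↦ D
    B ↦ CAC
    C ↦ ABB
    D ↦ CD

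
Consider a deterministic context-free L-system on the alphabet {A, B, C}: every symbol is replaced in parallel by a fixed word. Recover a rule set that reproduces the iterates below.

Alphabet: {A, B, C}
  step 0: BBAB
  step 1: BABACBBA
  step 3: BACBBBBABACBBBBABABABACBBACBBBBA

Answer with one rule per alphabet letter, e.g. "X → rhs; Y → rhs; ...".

  step 0 ⇒ step 1: BBAB ⇒ BA·BA·CB·BA
    A ↦ CB
    B ↦ BA
    C ↦ BB  (constrained at step 1)

A->CB, B->BA, C->BB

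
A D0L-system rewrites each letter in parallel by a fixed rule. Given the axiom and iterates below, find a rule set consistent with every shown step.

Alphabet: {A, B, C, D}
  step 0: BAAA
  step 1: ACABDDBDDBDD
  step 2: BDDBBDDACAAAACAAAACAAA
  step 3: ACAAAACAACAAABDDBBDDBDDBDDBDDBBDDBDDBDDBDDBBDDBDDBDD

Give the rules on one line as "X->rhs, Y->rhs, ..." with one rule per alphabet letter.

A->BDD, B->ACA, C->B, D->A

  step 2 ⇒ step 3: BDDBBDDACAAAACAAAACAAA ⇒ ACA·A·A·ACA·ACA·A·A·BDD·B·BDD·BDD·BDD·BDD·B·BDD·BDD·BDD·BDD·B·BDD·BDD·BDD
    A ↦ BDD
    B ↦ ACA
    C ↦ B
    D ↦ A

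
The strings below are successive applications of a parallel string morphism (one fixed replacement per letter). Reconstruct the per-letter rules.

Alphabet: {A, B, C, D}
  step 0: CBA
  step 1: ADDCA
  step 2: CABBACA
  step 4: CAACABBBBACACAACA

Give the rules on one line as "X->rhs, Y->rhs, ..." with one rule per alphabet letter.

  step 1 ⇒ step 2: ADDCA ⇒ CA·B·B·A·CA
    A ↦ CA
    C ↦ A
    D ↦ B
  step 0 ⇒ step 1: CBA ⇒ A·DD·CA
    B ↦ DD

A->CA, B->DD, C->A, D->B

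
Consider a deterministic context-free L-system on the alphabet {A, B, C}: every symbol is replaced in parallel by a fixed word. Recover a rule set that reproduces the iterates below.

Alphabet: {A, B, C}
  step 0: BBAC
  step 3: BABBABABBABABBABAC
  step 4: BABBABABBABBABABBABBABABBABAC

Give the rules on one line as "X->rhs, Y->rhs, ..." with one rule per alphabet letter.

A->B, B->BA, C->AC

  step 3 ⇒ step 4: BABBABABBABABBABAC ⇒ BA·B·BA·BA·B·BA·B·BA·BA·B·BA·B·BA·BA·B·BA·B·AC
    A ↦ B
    B ↦ BA
    C ↦ AC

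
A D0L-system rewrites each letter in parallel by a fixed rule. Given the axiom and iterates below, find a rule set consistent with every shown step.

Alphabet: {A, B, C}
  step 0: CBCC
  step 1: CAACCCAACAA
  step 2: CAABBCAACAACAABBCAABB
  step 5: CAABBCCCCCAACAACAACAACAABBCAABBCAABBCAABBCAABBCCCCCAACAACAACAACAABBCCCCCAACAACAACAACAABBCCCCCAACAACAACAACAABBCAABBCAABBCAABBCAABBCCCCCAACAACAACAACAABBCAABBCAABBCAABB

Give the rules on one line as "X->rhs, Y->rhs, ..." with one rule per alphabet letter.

A->B, B->CC, C->CAA

  step 1 ⇒ step 2: CAACCCAACAA ⇒ CAA·B·B·CAA·CAA·CAA·B·B·CAA·B·B
    A ↦ B
    C ↦ CAA
  step 0 ⇒ step 1: CBCC ⇒ CAA·CC·CAA·CAA
    B ↦ CC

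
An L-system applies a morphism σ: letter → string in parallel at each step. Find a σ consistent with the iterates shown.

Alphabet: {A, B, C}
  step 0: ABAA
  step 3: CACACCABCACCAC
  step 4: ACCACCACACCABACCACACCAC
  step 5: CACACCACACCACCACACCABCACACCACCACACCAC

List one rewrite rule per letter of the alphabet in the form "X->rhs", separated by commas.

  step 4 ⇒ step 5: ACCACCACACCABACCACACCAC ⇒ C·AC·AC·C·AC·AC·C·AC·C·AC·AC·C·AB·C·AC·AC·C·AC·C·AC·AC·C·AC
    A ↦ C
    B ↦ AB
    C ↦ AC

A->C, B->AB, C->AC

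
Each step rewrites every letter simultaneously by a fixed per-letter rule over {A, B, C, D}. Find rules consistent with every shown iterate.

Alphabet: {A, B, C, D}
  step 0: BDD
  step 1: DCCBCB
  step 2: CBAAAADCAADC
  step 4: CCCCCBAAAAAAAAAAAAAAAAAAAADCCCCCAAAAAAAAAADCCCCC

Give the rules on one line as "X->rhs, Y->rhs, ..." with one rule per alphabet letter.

  step 1 ⇒ step 2: DCCBCB ⇒ CB·AA·AA·DC·AA·DC
    B ↦ DC
    C ↦ AA
    D ↦ CB
    A ↦ CC  (constrained at step 2)

A->CC, B->DC, C->AA, D->CB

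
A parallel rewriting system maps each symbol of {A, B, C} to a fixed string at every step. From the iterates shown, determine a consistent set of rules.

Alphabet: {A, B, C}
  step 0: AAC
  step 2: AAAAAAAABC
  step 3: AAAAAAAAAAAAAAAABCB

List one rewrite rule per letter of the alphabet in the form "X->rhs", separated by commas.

  step 2 ⇒ step 3: AAAAAAAABC ⇒ AA·AA·AA·AA·AA·AA·AA·AA·BC·B
    A ↦ AA
    B ↦ BC
    C ↦ B

A->AA, B->BC, C->B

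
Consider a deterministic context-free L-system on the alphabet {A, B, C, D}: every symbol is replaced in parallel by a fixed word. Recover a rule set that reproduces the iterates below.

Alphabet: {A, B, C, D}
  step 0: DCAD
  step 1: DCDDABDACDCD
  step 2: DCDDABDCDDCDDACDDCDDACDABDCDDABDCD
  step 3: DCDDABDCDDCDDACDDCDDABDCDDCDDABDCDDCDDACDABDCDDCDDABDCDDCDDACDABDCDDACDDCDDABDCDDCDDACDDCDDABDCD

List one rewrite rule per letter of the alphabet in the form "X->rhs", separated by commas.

  step 2 ⇒ step 3: DCDDABDCDDCDDACDDCDDACDABDCDDABDCD ⇒ DCD·DAB·DCD·DCD·DAC·D·DCD·DAB·DCD·DCD·DAB·DCD·DCD·DAC·DAB·DCD·DCD·DAB·DCD·DCD·DAC·DAB·DCD·DAC·D·DCD·DAB·DCD·DCD·DAC·D·DCD·DAB·DCD
    A ↦ DAC
    B ↦ D
    C ↦ DAB
    D ↦ DCD

A->DAC, B->D, C->DAB, D->DCD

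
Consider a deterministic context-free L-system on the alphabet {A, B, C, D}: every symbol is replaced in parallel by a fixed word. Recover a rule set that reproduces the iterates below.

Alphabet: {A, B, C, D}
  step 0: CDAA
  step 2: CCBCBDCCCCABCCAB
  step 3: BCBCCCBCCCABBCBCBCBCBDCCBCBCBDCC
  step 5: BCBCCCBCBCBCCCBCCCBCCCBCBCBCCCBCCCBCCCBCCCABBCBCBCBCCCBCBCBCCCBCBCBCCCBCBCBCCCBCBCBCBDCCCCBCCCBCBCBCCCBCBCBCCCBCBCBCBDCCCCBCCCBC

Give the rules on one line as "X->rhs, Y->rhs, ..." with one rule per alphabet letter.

A->BD, B->CC, C->BC, D->AB

  step 2 ⇒ step 3: CCBCBDCCCCABCCAB ⇒ BC·BC·CC·BC·CC·AB·BC·BC·BC·BC·BD·CC·BC·BC·BD·CC
    A ↦ BD
    B ↦ CC
    C ↦ BC
    D ↦ AB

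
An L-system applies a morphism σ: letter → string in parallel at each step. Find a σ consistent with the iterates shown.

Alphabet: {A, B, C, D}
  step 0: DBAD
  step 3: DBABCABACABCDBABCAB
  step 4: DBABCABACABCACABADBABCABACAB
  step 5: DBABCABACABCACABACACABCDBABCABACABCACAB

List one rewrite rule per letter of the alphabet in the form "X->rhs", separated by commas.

  step 4 ⇒ step 5: DBABCABACABCACABADBABCABACAB ⇒ DB·AB·C·AB·A·C·AB·C·A·C·AB·A·C·A·C·AB·C·DB·AB·C·AB·A·C·AB·C·A·C·AB
    A ↦ C
    B ↦ AB
    C ↦ A
    D ↦ DB

A->C, B->AB, C->A, D->DB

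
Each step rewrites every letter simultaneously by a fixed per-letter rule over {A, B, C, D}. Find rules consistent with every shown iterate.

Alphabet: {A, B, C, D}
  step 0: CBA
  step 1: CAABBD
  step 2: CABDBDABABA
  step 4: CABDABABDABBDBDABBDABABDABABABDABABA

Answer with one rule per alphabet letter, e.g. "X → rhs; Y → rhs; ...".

  step 1 ⇒ step 2: CAABBD ⇒ CA·BD·BD·AB·AB·A
    A ↦ BD
    B ↦ AB
    C ↦ CA
    D ↦ A

A->BD, B->AB, C->CA, D->A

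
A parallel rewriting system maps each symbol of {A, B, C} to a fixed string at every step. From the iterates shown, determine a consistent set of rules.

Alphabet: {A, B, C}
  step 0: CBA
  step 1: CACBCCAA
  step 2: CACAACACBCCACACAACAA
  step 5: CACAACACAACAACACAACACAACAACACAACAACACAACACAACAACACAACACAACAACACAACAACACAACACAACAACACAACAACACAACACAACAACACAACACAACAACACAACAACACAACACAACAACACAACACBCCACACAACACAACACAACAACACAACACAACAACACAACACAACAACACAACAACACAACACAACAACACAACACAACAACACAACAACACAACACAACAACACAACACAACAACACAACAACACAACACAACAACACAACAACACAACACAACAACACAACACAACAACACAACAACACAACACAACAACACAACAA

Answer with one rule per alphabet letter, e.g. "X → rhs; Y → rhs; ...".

  step 1 ⇒ step 2: CACBCCAA ⇒ CA·CAA·CA·CBC·CA·CA·CAA·CAA
    A ↦ CAA
    B ↦ CBC
    C ↦ CA

A->CAA, B->CBC, C->CA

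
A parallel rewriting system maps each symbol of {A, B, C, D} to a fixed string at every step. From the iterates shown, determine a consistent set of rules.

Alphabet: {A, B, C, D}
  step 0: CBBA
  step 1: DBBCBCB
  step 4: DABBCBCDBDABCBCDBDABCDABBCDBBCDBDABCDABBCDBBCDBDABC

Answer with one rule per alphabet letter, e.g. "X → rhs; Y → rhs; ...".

  step 0 ⇒ step 1: CBBA ⇒ DB·BC·BC·B
    A ↦ B
    B ↦ BC
    C ↦ DB
    D ↦ DA  (constrained at step 1)

A->B, B->BC, C->DB, D->DA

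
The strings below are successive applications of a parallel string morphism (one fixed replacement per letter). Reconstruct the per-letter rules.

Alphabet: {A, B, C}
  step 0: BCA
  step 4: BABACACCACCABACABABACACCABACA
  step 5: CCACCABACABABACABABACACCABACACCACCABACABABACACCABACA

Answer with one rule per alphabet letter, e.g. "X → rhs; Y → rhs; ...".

  step 4 ⇒ step 5: BABACACCACCABACABABACACCABACA ⇒ C·CA·C·CA·BA·CA·BA·BA·CA·BA·BA·CA·C·CA·BA·CA·C·CA·C·CA·BA·CA·BA·BA·CA·C·CA·BA·CA
    A ↦ CA
    B ↦ C
    C ↦ BA

A->CA, B->C, C->BA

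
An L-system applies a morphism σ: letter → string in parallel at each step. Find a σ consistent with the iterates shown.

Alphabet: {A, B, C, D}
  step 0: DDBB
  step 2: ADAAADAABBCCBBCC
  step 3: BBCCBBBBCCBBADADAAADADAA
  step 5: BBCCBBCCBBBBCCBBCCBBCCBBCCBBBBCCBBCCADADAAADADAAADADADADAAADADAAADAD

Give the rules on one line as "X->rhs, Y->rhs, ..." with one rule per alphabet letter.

  step 2 ⇒ step 3: ADAAADAABBCCBBCC ⇒ B·BCC·B·B·B·BCC·B·B·AD·AD·A·A·AD·AD·A·A
    A ↦ B
    B ↦ AD
    C ↦ A
    D ↦ BCC

A->B, B->AD, C->A, D->BCC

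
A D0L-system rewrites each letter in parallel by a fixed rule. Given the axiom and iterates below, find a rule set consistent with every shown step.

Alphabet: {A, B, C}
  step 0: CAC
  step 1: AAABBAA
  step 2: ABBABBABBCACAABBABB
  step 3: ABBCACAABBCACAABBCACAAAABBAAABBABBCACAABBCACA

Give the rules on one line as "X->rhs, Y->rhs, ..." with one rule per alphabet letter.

A->ABB, B->CA, C->AA

  step 2 ⇒ step 3: ABBABBABBCACAABBABB ⇒ ABB·CA·CA·ABB·CA·CA·ABB·CA·CA·AA·ABB·AA·ABB·ABB·CA·CA·ABB·CA·CA
    A ↦ ABB
    B ↦ CA
    C ↦ AA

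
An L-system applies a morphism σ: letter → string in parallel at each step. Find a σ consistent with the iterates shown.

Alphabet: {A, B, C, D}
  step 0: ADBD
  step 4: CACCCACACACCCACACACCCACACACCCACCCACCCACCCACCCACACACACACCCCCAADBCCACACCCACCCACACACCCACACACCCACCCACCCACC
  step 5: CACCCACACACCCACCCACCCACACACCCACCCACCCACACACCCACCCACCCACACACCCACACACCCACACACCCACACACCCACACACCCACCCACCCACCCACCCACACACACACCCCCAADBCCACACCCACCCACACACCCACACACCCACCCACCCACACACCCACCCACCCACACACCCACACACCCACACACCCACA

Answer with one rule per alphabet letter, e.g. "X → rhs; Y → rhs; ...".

A->CC, B->DBC, C->CA, D->CAA

  step 4 ⇒ step 5: CACCCACACACCCACACACCCACACACCCACCCACCCACCCACCCACACACACACCCCCAADBCCACACCCACCCACACACCCACACACCCACCCACCCACC ⇒ CA·CC·CA·CA·CA·CC·CA·CC·CA·CC·CA·CA·CA·CC·CA·CC·CA·CC·CA·CA·CA·CC·CA·CC·CA·CC·CA·CA·CA·CC·CA·CA·CA·CC·CA·CA·CA·CC·CA·CA·CA·CC·CA·CA·CA·CC·CA·CC·CA·CC·CA·CC·CA·CC·CA·CA·CA·CA·CA·CC·CC·CAA·DBC·CA·CA·CC·CA·CC·CA·CA·CA·CC·CA·CA·CA·CC·CA·CC·CA·CC·CA·CA·CA·CC·CA·CC·CA·CC·CA·CA·CA·CC·CA·CA·CA·CC·CA·CA·CA·CC·CA·CA
    A ↦ CC
    B ↦ DBC
    C ↦ CA
    D ↦ CAA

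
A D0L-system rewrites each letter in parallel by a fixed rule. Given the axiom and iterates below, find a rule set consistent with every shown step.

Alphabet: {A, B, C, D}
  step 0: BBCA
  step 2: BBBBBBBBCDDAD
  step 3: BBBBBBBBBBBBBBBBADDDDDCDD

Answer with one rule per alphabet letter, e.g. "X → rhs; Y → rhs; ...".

A->C, B->BB, C->AD, D->DD

  step 2 ⇒ step 3: BBBBBBBBCDDAD ⇒ BB·BB·BB·BB·BB·BB·BB·BB·AD·DD·DD·C·DD
    A ↦ C
    B ↦ BB
    C ↦ AD
    D ↦ DD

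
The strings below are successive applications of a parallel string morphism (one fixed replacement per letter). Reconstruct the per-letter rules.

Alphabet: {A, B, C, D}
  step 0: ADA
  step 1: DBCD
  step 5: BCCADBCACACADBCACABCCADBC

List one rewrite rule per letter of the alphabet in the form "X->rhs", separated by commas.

A->D, B->A, C->CA, D->BC

  step 0 ⇒ step 1: ADA ⇒ D·BC·D
    A ↦ D
    D ↦ BC
    B ↦ A  (constrained at step 1)
    C ↦ CA  (constrained at step 1)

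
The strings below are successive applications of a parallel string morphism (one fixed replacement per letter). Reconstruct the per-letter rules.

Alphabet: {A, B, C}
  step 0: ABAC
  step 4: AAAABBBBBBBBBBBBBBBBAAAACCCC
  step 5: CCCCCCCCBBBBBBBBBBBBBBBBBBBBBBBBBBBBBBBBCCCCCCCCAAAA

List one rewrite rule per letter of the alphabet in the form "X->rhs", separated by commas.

A->CC, B->BB, C->A

  step 4 ⇒ step 5: AAAABBBBBBBBBBBBBBBBAAAACCCC ⇒ CC·CC·CC·CC·BB·BB·BB·BB·BB·BB·BB·BB·BB·BB·BB·BB·BB·BB·BB·BB·CC·CC·CC·CC·A·A·A·A
    A ↦ CC
    B ↦ BB
    C ↦ A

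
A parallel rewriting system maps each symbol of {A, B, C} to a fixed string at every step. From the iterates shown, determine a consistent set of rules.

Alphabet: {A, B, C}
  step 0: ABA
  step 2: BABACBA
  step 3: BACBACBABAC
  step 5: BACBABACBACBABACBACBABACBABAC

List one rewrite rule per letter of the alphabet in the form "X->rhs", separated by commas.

A->C, B->BA, C->BA

  step 2 ⇒ step 3: BABACBA ⇒ BA·C·BA·C·BA·BA·C
    A ↦ C
    B ↦ BA
    C ↦ BA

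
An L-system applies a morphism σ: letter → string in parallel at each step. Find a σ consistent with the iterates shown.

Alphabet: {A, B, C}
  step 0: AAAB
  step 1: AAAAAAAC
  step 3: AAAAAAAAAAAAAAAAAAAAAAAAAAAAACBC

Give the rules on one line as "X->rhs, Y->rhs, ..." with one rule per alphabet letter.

  step 0 ⇒ step 1: AAAB ⇒ AA·AA·AA·AC
    A ↦ AA
    B ↦ AC
    C ↦ BC  (constrained at step 1)

A->AA, B->AC, C->BC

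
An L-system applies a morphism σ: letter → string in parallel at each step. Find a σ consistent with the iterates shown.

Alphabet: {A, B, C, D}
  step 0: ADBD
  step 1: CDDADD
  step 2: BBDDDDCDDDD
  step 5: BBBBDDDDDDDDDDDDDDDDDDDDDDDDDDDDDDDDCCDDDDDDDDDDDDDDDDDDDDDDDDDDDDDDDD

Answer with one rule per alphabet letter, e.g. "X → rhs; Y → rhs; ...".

A->C, B->A, C->BB, D->DD

  step 1 ⇒ step 2: CDDADD ⇒ BB·DD·DD·C·DD·DD
    A ↦ C
    C ↦ BB
    D ↦ DD
  step 0 ⇒ step 1: ADBD ⇒ C·DD·A·DD
    B ↦ A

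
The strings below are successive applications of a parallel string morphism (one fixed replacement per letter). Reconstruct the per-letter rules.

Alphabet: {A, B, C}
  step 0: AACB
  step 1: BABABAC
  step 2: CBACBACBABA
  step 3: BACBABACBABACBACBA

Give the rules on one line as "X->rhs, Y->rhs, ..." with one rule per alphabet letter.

  step 2 ⇒ step 3: CBACBACBABA ⇒ BA·C·BA·BA·C·BA·BA·C·BA·C·BA
    A ↦ BA
    B ↦ C
    C ↦ BA

A->BA, B->C, C->BA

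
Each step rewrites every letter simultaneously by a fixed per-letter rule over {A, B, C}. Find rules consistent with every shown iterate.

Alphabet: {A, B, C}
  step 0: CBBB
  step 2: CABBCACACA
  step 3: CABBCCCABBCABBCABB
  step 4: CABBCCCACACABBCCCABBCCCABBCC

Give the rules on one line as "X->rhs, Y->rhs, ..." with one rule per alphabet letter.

  step 3 ⇒ step 4: CABBCCCABBCABBCABB ⇒ CA·BB·C·C·CA·CA·CA·BB·C·C·CA·BB·C·C·CA·BB·C·C
    A ↦ BB
    B ↦ C
    C ↦ CA

A->BB, B->C, C->CA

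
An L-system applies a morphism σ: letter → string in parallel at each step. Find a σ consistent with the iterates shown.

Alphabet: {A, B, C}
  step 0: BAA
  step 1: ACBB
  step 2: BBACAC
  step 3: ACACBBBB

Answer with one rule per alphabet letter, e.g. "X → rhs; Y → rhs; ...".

  step 2 ⇒ step 3: BBACAC ⇒ AC·AC·B·B·B·B
    A ↦ B
    B ↦ AC
    C ↦ B

A->B, B->AC, C->B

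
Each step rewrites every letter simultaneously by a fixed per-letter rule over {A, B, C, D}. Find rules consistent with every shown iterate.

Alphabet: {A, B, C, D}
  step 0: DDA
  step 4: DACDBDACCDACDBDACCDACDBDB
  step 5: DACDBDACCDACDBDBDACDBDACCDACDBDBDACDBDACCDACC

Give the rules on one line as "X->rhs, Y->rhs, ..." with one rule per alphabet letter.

A->C, B->CC, C->DB, D->DA

  step 4 ⇒ step 5: DACDBDACCDACDBDACCDACDBDB ⇒ DA·C·DB·DA·CC·DA·C·DB·DB·DA·C·DB·DA·CC·DA·C·DB·DB·DA·C·DB·DA·CC·DA·CC
    A ↦ C
    B ↦ CC
    C ↦ DB
    D ↦ DA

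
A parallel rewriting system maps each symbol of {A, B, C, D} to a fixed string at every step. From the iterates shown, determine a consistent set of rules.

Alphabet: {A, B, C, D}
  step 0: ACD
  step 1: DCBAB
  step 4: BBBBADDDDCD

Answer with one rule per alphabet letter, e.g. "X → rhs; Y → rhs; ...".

  step 0 ⇒ step 1: ACD ⇒ DC·BA·B
    A ↦ DC
    C ↦ BA
    D ↦ B
    B ↦ D  (constrained at step 1)

A->DC, B->D, C->BA, D->B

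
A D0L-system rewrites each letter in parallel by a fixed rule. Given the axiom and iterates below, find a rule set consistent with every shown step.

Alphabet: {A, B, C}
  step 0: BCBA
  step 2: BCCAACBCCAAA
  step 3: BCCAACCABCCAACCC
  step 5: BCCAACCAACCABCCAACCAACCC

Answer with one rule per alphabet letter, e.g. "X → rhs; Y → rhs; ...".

  step 2 ⇒ step 3: BCCAACBCCAAA ⇒ BCC·A·A·C·C·A·BCC·A·A·C·C·C
    A ↦ C
    B ↦ BCC
    C ↦ A

A->C, B->BCC, C->A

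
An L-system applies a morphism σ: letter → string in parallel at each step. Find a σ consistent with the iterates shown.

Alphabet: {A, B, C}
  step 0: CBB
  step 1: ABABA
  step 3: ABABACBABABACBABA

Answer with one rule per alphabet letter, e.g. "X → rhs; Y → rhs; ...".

A->CB, B->BA, C->A

  step 0 ⇒ step 1: CBB ⇒ A·BA·BA
    B ↦ BA
    C ↦ A
    A ↦ CB  (constrained at step 1)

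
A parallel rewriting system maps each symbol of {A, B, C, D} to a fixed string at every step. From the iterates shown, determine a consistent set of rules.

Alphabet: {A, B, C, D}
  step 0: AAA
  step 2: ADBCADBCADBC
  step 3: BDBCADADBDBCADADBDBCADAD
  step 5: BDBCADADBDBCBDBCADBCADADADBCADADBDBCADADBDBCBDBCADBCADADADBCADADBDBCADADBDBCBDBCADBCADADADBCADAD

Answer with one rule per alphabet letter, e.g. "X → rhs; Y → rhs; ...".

A->BD, B->AD, C->AD, D->BC

  step 2 ⇒ step 3: ADBCADBCADBC ⇒ BD·BC·AD·AD·BD·BC·AD·AD·BD·BC·AD·AD
    A ↦ BD
    B ↦ AD
    C ↦ AD
    D ↦ BC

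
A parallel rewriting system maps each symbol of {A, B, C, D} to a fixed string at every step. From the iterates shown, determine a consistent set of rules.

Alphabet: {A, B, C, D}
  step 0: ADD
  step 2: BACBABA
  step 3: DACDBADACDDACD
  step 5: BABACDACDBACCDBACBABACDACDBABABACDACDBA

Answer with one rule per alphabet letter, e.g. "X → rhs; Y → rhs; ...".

  step 2 ⇒ step 3: BACBABA ⇒ DA·CD·BA·DA·CD·DA·CD
    A ↦ CD
    B ↦ DA
    C ↦ BA
    D ↦ C  (constrained at step 0)

A->CD, B->DA, C->BA, D->C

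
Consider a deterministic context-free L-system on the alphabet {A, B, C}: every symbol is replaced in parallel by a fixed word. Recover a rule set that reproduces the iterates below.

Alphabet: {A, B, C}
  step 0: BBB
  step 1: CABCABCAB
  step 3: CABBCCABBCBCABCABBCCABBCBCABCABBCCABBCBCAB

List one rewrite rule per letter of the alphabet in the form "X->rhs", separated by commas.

A->B, B->CAB, C->BC

  step 0 ⇒ step 1: BBB ⇒ CAB·CAB·CAB
    B ↦ CAB
    A ↦ B  (constrained at step 1)
    C ↦ BC  (constrained at step 1)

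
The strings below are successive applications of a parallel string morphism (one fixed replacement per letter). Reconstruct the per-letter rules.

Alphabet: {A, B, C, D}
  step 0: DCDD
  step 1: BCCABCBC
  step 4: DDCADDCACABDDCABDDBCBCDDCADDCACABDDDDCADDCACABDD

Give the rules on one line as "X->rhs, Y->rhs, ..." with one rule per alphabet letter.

  step 0 ⇒ step 1: DCDD ⇒ BC·CA·BC·BC
    C ↦ CA
    D ↦ BC
    A ↦ B  (constrained at step 1)
    B ↦ DD  (constrained at step 1)

A->B, B->DD, C->CA, D->BC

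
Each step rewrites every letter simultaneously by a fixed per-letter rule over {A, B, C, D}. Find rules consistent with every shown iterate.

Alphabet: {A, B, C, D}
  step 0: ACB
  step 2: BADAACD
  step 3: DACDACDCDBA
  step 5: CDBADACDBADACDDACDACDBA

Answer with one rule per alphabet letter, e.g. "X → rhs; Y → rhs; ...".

A->CD, B->DA, C->B, D->A

  step 2 ⇒ step 3: BADAACD ⇒ DA·CD·A·CD·CD·B·A
    A ↦ CD
    B ↦ DA
    C ↦ B
    D ↦ A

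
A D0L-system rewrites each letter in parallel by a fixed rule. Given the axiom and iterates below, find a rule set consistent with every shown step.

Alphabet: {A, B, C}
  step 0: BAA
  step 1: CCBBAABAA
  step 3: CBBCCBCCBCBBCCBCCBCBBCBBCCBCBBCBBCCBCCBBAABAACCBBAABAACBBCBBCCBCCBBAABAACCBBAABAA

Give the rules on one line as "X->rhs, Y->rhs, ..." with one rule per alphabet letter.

A->BAA, B->CCB, C->CBB

  step 0 ⇒ step 1: BAA ⇒ CCB·BAA·BAA
    A ↦ BAA
    B ↦ CCB
    C ↦ CBB  (constrained at step 1)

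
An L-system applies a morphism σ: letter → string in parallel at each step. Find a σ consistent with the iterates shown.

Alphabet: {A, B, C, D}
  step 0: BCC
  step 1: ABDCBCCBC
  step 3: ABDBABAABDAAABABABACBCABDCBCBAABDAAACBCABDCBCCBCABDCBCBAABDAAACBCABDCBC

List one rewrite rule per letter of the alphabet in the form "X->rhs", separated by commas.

  step 0 ⇒ step 1: BCC ⇒ ABD·CBC·CBC
    B ↦ ABD
    C ↦ CBC
    A ↦ BA  (constrained at step 1)
    D ↦ AAA  (constrained at step 1)

A->BA, B->ABD, C->CBC, D->AAA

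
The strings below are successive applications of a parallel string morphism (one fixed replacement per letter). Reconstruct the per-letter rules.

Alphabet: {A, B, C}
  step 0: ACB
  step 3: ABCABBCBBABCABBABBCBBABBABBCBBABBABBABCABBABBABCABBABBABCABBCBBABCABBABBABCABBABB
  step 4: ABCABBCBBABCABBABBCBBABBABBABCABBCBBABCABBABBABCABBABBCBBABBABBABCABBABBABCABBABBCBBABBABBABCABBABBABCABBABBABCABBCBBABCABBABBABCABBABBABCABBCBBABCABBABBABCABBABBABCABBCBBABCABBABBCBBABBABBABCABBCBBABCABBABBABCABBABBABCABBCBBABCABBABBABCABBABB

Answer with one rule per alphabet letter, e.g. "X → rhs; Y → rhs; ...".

  step 3 ⇒ step 4: ABCABBCBBABCABBABBCBBABBABBCBBABBABBABCABBABBABCABBABBABCABBCBBABCABBABBABCABBABB ⇒ ABC·ABB·CBB·ABC·ABB·ABB·CBB·ABB·ABB·ABC·ABB·CBB·ABC·ABB·ABB·ABC·ABB·ABB·CBB·ABB·ABB·ABC·ABB·ABB·ABC·ABB·ABB·CBB·ABB·ABB·ABC·ABB·ABB·ABC·ABB·ABB·ABC·ABB·CBB·ABC·ABB·ABB·ABC·ABB·ABB·ABC·ABB·CBB·ABC·ABB·ABB·ABC·ABB·ABB·ABC·ABB·CBB·ABC·ABB·ABB·CBB·ABB·ABB·ABC·ABB·CBB·ABC·ABB·ABB·ABC·ABB·ABB·ABC·ABB·CBB·ABC·ABB·ABB·ABC·ABB·ABB
    A ↦ ABC
    B ↦ ABB
    C ↦ CBB

A->ABC, B->ABB, C->CBB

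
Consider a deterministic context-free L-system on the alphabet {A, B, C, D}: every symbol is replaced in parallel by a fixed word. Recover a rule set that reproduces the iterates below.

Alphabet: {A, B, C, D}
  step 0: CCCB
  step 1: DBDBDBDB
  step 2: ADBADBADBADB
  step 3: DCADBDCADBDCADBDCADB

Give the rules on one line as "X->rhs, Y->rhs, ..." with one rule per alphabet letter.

A->DC, B->DB, C->DB, D->A

  step 2 ⇒ step 3: ADBADBADBADB ⇒ DC·A·DB·DC·A·DB·DC·A·DB·DC·A·DB
    A ↦ DC
    B ↦ DB
    D ↦ A
  step 0 ⇒ step 1: CCCB ⇒ DB·DB·DB·DB
    C ↦ DB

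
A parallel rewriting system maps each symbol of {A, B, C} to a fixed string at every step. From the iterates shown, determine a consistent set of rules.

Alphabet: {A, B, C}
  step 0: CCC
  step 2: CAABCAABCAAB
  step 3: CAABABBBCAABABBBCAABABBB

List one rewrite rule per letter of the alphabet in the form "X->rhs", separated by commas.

A->AB, B->BB, C->CA

  step 2 ⇒ step 3: CAABCAABCAAB ⇒ CA·AB·AB·BB·CA·AB·AB·BB·CA·AB·AB·BB
    A ↦ AB
    B ↦ BB
    C ↦ CA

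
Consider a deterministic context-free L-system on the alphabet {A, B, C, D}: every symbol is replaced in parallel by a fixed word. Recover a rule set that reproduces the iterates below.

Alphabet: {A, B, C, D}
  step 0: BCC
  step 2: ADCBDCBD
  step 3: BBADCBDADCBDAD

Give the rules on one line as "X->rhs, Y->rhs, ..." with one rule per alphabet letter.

  step 2 ⇒ step 3: ADCBDCBD ⇒ BB·AD·CB·D·AD·CB·D·AD
    A ↦ BB
    B ↦ D
    C ↦ CB
    D ↦ AD

A->BB, B->D, C->CB, D->AD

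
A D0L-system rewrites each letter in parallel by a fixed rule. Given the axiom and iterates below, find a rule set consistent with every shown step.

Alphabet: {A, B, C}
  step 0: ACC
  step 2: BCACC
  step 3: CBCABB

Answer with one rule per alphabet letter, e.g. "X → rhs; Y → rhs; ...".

A->CA, B->C, C->B

  step 2 ⇒ step 3: BCACC ⇒ C·B·CA·B·B
    A ↦ CA
    B ↦ C
    C ↦ B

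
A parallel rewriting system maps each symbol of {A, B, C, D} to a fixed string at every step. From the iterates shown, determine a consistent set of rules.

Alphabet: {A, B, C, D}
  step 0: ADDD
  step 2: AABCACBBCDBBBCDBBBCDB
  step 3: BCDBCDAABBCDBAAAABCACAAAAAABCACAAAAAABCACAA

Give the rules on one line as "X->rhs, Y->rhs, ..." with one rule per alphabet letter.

A->BCD, B->AA, C->B, D->CAC

  step 2 ⇒ step 3: AABCACBBCDBBBCDBBBCDB ⇒ BCD·BCD·AA·B·BCD·B·AA·AA·B·CAC·AA·AA·AA·B·CAC·AA·AA·AA·B·CAC·AA
    A ↦ BCD
    B ↦ AA
    C ↦ B
    D ↦ CAC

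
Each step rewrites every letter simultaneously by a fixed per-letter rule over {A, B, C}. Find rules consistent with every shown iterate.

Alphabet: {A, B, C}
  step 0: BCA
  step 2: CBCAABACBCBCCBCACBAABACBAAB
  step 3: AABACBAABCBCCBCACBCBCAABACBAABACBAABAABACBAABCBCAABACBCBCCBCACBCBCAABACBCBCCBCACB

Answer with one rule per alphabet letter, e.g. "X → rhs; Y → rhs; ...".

  step 2 ⇒ step 3: CBCAABACBCBCCBCACBAABACBAAB ⇒ AAB·ACB·AAB·CBC·CBC·ACB·CBC·AAB·ACB·AAB·ACB·AAB·AAB·ACB·AAB·CBC·AAB·ACB·CBC·CBC·ACB·CBC·AAB·ACB·CBC·CBC·ACB
    A ↦ CBC
    B ↦ ACB
    C ↦ AAB

A->CBC, B->ACB, C->AAB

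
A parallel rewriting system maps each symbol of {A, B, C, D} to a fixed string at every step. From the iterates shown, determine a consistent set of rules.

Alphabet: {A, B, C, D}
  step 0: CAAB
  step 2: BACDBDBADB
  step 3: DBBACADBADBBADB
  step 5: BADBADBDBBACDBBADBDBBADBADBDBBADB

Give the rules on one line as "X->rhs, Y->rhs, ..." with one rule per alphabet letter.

A->B, B->DB, C->AC, D->A

  step 2 ⇒ step 3: BACDBDBADB ⇒ DB·B·AC·A·DB·A·DB·B·A·DB
    A ↦ B
    B ↦ DB
    C ↦ AC
    D ↦ A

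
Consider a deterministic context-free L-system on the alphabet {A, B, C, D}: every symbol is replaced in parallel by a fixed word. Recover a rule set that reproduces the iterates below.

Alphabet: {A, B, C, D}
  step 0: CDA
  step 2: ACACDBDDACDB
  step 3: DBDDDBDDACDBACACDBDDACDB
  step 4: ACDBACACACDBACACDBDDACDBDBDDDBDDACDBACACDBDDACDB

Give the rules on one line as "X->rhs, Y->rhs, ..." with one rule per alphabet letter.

A->DB, B->DB, C->DD, D->AC

  step 3 ⇒ step 4: DBDDDBDDACDBACACDBDDACDB ⇒ AC·DB·AC·AC·AC·DB·AC·AC·DB·DD·AC·DB·DB·DD·DB·DD·AC·DB·AC·AC·DB·DD·AC·DB
    A ↦ DB
    B ↦ DB
    C ↦ DD
    D ↦ AC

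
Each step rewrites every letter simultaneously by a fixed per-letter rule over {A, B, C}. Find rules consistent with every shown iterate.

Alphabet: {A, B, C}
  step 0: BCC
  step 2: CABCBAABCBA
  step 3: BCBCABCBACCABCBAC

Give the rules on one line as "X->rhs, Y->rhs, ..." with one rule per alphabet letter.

  step 2 ⇒ step 3: CABCBAABCBA ⇒ BCB·C·A·BCB·A·C·C·A·BCB·A·C
    A ↦ C
    B ↦ A
    C ↦ BCB

A->C, B->A, C->BCB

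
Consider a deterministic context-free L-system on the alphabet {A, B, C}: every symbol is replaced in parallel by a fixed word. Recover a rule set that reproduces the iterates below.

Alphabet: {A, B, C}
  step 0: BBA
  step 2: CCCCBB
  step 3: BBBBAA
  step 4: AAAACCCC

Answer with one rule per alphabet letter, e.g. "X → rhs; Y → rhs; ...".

  step 3 ⇒ step 4: BBBBAA ⇒ A·A·A·A·CC·CC
    A ↦ CC
    B ↦ A
  step 2 ⇒ step 3: CCCCBB ⇒ B·B·B·B·A·A
    C ↦ B

A->CC, B->A, C->B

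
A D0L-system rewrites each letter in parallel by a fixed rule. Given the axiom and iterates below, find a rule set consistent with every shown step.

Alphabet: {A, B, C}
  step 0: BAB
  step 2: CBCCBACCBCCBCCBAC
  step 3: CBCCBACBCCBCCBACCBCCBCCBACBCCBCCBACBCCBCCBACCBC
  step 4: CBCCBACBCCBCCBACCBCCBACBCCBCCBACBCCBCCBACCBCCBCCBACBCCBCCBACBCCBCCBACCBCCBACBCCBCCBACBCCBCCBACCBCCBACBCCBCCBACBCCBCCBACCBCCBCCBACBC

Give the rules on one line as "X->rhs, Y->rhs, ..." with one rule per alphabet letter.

  step 3 ⇒ step 4: CBCCBACBCCBCCBACCBCCBCCBACBCCBCCBACBCCBCCBACCBC ⇒ CBC·CBA·CBC·CBC·CBA·C·CBC·CBA·CBC·CBC·CBA·CBC·CBC·CBA·C·CBC·CBC·CBA·CBC·CBC·CBA·CBC·CBC·CBA·C·CBC·CBA·CBC·CBC·CBA·CBC·CBC·CBA·C·CBC·CBA·CBC·CBC·CBA·CBC·CBC·CBA·C·CBC·CBC·CBA·CBC
    A ↦ C
    B ↦ CBA
    C ↦ CBC

A->C, B->CBA, C->CBC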